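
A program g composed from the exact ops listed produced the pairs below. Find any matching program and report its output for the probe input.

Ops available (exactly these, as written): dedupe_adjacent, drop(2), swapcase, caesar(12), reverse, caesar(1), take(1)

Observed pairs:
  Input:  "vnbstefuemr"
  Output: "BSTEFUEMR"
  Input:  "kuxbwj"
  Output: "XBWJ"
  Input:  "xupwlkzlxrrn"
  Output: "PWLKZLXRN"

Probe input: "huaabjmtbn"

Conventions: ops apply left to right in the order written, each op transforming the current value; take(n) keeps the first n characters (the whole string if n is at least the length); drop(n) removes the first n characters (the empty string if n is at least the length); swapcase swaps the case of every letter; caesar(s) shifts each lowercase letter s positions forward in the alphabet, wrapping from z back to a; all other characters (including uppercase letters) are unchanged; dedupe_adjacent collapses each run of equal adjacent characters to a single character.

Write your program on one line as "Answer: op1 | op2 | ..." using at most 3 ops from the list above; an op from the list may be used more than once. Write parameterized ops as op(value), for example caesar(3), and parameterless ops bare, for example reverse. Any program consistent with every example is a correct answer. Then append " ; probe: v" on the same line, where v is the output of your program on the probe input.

swapcase | dedupe_adjacent | drop(2) ; probe: "ABJMTBN"

Check, running the answer program on each example:
  "vnbstefuemr" -> "VNBSTEFUEMR" -> "VNBSTEFUEMR" -> "BSTEFUEMR"
  "kuxbwj" -> "KUXBWJ" -> "KUXBWJ" -> "XBWJ"
  "xupwlkzlxrrn" -> "XUPWLKZLXRRN" -> "XUPWLKZLXRN" -> "PWLKZLXRN"
  probe: "huaabjmtbn" -> "HUAABJMTBN" -> "HUABJMTBN" -> "ABJMTBN"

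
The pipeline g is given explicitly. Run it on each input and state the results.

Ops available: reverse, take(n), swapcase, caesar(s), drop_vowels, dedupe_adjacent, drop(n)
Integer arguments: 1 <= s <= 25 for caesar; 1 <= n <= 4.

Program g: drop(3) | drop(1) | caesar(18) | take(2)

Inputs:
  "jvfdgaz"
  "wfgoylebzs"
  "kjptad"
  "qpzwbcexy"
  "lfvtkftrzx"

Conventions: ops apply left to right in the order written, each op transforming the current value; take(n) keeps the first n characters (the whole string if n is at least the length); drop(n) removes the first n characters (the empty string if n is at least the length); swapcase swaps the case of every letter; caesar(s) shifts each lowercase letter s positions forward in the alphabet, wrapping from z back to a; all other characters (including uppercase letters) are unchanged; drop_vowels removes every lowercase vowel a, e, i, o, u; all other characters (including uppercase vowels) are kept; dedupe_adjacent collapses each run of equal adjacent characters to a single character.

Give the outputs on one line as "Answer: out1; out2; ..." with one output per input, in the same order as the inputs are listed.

Execution, op by op:
  "jvfdgaz" -> "dgaz" -> "gaz" -> "ysr" -> "ys"
  "wfgoylebzs" -> "oylebzs" -> "ylebzs" -> "qdwtrk" -> "qd"
  "kjptad" -> "tad" -> "ad" -> "sv" -> "sv"
  "qpzwbcexy" -> "wbcexy" -> "bcexy" -> "tuwpq" -> "tu"
  "lfvtkftrzx" -> "tkftrzx" -> "kftrzx" -> "cxljrp" -> "cx"

"ys"; "qd"; "sv"; "tu"; "cx"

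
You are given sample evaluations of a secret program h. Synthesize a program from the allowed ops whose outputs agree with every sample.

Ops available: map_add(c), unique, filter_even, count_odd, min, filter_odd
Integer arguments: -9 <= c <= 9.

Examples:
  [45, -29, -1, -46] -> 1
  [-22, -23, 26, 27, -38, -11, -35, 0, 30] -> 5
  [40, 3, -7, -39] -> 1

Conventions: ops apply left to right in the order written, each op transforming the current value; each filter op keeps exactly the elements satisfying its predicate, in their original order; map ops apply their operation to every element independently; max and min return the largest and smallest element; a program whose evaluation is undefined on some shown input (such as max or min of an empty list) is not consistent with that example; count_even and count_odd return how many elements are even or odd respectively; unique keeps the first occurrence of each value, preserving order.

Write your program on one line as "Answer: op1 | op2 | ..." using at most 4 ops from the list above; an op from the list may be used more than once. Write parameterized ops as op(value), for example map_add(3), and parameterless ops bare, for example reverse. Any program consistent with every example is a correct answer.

map_add(-3) | filter_odd | count_odd

Check, running the answer program on each example:
  [45, -29, -1, -46] -> [42, -32, -4, -49] -> [-49] -> 1
  [-22, -23, 26, 27, -38, -11, -35, 0, 30] -> [-25, -26, 23, 24, -41, -14, -38, -3, 27] -> [-25, 23, -41, -3, 27] -> 5
  [40, 3, -7, -39] -> [37, 0, -10, -42] -> [37] -> 1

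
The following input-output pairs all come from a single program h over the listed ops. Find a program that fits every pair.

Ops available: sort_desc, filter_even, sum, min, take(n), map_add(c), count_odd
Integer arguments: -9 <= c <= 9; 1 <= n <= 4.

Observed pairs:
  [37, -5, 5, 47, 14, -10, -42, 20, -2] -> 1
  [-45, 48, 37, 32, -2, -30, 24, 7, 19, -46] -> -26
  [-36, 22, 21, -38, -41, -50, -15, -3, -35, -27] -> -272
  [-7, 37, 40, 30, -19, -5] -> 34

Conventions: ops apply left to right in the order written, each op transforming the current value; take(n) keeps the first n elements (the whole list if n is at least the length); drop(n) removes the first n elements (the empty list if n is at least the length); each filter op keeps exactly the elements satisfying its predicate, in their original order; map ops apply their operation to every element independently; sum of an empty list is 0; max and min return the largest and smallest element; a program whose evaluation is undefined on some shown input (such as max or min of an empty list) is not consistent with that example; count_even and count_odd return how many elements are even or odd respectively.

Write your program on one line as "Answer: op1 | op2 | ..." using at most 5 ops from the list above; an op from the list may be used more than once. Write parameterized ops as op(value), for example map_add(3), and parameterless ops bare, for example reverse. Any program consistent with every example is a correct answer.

map_add(-9) | sort_desc | map_add(2) | sum

Check, running the answer program on each example:
  [37, -5, 5, 47, 14, -10, -42, 20, -2] -> [28, -14, -4, 38, 5, -19, -51, 11, -11] -> [38, 28, 11, 5, -4, -11, -14, -19, -51] -> [40, 30, 13, 7, -2, -9, -12, -17, -49] -> 1
  [-45, 48, 37, 32, -2, -30, 24, 7, 19, -46] -> [-54, 39, 28, 23, -11, -39, 15, -2, 10, -55] -> [39, 28, 23, 15, 10, -2, -11, -39, -54, -55] -> [41, 30, 25, 17, 12, 0, -9, -37, -52, -53] -> -26
  [-36, 22, 21, -38, -41, -50, -15, -3, -35, -27] -> [-45, 13, 12, -47, -50, -59, -24, -12, -44, -36] -> [13, 12, -12, -24, -36, -44, -45, -47, -50, -59] -> [15, 14, -10, -22, -34, -42, -43, -45, -48, -57] -> -272
  [-7, 37, 40, 30, -19, -5] -> [-16, 28, 31, 21, -28, -14] -> [31, 28, 21, -14, -16, -28] -> [33, 30, 23, -12, -14, -26] -> 34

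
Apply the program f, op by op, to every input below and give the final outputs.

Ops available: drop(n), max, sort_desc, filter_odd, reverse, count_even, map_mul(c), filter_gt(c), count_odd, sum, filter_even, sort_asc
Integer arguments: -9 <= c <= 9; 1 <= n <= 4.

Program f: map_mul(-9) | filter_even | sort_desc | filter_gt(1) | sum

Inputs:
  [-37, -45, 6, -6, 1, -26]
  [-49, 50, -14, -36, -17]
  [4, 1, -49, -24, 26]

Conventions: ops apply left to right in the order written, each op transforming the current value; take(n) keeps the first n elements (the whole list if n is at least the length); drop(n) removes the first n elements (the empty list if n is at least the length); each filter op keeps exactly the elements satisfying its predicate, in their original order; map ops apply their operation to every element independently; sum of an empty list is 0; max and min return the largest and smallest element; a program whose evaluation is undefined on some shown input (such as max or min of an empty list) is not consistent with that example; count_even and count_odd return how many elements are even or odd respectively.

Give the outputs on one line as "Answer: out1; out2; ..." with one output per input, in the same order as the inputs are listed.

Execution, op by op:
  [-37, -45, 6, -6, 1, -26] -> [333, 405, -54, 54, -9, 234] -> [-54, 54, 234] -> [234, 54, -54] -> [234, 54] -> 288
  [-49, 50, -14, -36, -17] -> [441, -450, 126, 324, 153] -> [-450, 126, 324] -> [324, 126, -450] -> [324, 126] -> 450
  [4, 1, -49, -24, 26] -> [-36, -9, 441, 216, -234] -> [-36, 216, -234] -> [216, -36, -234] -> [216] -> 216

288; 450; 216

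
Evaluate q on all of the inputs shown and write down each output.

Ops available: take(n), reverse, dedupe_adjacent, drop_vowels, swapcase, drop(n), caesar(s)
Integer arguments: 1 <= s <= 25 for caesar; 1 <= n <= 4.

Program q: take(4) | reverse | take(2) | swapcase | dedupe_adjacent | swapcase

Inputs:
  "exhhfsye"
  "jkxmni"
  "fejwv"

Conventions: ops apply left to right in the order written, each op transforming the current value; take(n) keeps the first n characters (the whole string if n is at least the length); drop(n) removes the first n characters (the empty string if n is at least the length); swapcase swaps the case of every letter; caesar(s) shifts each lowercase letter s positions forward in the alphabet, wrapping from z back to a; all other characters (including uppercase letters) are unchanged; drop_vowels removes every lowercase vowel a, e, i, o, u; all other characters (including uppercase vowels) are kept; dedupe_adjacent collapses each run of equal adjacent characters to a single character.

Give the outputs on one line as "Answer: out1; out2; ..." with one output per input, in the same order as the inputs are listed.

"h"; "mx"; "wj"

Execution, op by op:
  "exhhfsye" -> "exhh" -> "hhxe" -> "hh" -> "HH" -> "H" -> "h"
  "jkxmni" -> "jkxm" -> "mxkj" -> "mx" -> "MX" -> "MX" -> "mx"
  "fejwv" -> "fejw" -> "wjef" -> "wj" -> "WJ" -> "WJ" -> "wj"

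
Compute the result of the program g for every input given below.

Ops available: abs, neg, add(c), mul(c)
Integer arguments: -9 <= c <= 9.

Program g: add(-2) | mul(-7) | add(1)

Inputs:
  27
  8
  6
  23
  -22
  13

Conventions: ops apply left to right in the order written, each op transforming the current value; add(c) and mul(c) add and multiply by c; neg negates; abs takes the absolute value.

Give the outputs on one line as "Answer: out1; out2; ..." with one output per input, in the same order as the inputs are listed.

Execution, op by op:
  27 -> 25 -> -175 -> -174
  8 -> 6 -> -42 -> -41
  6 -> 4 -> -28 -> -27
  23 -> 21 -> -147 -> -146
  -22 -> -24 -> 168 -> 169
  13 -> 11 -> -77 -> -76

-174; -41; -27; -146; 169; -76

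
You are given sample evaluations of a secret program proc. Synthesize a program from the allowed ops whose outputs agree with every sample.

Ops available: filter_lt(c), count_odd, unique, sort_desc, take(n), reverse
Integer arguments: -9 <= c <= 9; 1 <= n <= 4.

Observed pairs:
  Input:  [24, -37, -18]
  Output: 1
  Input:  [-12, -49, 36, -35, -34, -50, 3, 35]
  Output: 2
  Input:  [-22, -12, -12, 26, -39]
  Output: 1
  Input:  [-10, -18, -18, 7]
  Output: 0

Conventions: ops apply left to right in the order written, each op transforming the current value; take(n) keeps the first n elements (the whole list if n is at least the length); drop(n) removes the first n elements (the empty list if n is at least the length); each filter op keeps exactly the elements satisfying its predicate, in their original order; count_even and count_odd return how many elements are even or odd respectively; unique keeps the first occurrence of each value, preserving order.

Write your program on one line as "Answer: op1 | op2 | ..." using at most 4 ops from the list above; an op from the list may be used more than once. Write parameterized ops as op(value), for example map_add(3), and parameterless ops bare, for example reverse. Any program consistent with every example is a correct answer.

filter_lt(3) | unique | count_odd

Check, running the answer program on each example:
  [24, -37, -18] -> [-37, -18] -> [-37, -18] -> 1
  [-12, -49, 36, -35, -34, -50, 3, 35] -> [-12, -49, -35, -34, -50] -> [-12, -49, -35, -34, -50] -> 2
  [-22, -12, -12, 26, -39] -> [-22, -12, -12, -39] -> [-22, -12, -39] -> 1
  [-10, -18, -18, 7] -> [-10, -18, -18] -> [-10, -18] -> 0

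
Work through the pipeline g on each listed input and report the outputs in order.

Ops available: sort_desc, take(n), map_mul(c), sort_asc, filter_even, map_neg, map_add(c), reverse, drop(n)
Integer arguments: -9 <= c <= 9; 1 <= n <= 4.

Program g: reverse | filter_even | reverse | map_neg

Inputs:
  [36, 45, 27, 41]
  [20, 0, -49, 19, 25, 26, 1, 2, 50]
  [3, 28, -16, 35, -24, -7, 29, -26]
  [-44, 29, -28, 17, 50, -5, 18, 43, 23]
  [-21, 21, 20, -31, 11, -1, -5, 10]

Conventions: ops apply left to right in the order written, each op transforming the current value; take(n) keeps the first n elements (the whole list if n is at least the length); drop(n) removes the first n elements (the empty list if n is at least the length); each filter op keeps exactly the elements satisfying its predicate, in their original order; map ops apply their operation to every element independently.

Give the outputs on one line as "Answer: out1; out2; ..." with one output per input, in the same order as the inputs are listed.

[-36]; [-20, 0, -26, -2, -50]; [-28, 16, 24, 26]; [44, 28, -50, -18]; [-20, -10]

Execution, op by op:
  [36, 45, 27, 41] -> [41, 27, 45, 36] -> [36] -> [36] -> [-36]
  [20, 0, -49, 19, 25, 26, 1, 2, 50] -> [50, 2, 1, 26, 25, 19, -49, 0, 20] -> [50, 2, 26, 0, 20] -> [20, 0, 26, 2, 50] -> [-20, 0, -26, -2, -50]
  [3, 28, -16, 35, -24, -7, 29, -26] -> [-26, 29, -7, -24, 35, -16, 28, 3] -> [-26, -24, -16, 28] -> [28, -16, -24, -26] -> [-28, 16, 24, 26]
  [-44, 29, -28, 17, 50, -5, 18, 43, 23] -> [23, 43, 18, -5, 50, 17, -28, 29, -44] -> [18, 50, -28, -44] -> [-44, -28, 50, 18] -> [44, 28, -50, -18]
  [-21, 21, 20, -31, 11, -1, -5, 10] -> [10, -5, -1, 11, -31, 20, 21, -21] -> [10, 20] -> [20, 10] -> [-20, -10]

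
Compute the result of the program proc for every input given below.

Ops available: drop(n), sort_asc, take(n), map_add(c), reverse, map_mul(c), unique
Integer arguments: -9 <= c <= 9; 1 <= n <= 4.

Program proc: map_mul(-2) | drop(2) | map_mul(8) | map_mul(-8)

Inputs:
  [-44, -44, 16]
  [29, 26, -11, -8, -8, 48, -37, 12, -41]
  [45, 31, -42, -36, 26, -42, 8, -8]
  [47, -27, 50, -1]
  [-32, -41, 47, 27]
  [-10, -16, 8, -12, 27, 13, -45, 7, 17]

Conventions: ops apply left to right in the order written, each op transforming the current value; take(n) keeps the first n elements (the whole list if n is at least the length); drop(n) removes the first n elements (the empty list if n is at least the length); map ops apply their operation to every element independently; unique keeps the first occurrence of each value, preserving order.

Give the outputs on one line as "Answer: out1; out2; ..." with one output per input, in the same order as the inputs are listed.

Execution, op by op:
  [-44, -44, 16] -> [88, 88, -32] -> [-32] -> [-256] -> [2048]
  [29, 26, -11, -8, -8, 48, -37, 12, -41] -> [-58, -52, 22, 16, 16, -96, 74, -24, 82] -> [22, 16, 16, -96, 74, -24, 82] -> [176, 128, 128, -768, 592, -192, 656] -> [-1408, -1024, -1024, 6144, -4736, 1536, -5248]
  [45, 31, -42, -36, 26, -42, 8, -8] -> [-90, -62, 84, 72, -52, 84, -16, 16] -> [84, 72, -52, 84, -16, 16] -> [672, 576, -416, 672, -128, 128] -> [-5376, -4608, 3328, -5376, 1024, -1024]
  [47, -27, 50, -1] -> [-94, 54, -100, 2] -> [-100, 2] -> [-800, 16] -> [6400, -128]
  [-32, -41, 47, 27] -> [64, 82, -94, -54] -> [-94, -54] -> [-752, -432] -> [6016, 3456]
  [-10, -16, 8, -12, 27, 13, -45, 7, 17] -> [20, 32, -16, 24, -54, -26, 90, -14, -34] -> [-16, 24, -54, -26, 90, -14, -34] -> [-128, 192, -432, -208, 720, -112, -272] -> [1024, -1536, 3456, 1664, -5760, 896, 2176]

[2048]; [-1408, -1024, -1024, 6144, -4736, 1536, -5248]; [-5376, -4608, 3328, -5376, 1024, -1024]; [6400, -128]; [6016, 3456]; [1024, -1536, 3456, 1664, -5760, 896, 2176]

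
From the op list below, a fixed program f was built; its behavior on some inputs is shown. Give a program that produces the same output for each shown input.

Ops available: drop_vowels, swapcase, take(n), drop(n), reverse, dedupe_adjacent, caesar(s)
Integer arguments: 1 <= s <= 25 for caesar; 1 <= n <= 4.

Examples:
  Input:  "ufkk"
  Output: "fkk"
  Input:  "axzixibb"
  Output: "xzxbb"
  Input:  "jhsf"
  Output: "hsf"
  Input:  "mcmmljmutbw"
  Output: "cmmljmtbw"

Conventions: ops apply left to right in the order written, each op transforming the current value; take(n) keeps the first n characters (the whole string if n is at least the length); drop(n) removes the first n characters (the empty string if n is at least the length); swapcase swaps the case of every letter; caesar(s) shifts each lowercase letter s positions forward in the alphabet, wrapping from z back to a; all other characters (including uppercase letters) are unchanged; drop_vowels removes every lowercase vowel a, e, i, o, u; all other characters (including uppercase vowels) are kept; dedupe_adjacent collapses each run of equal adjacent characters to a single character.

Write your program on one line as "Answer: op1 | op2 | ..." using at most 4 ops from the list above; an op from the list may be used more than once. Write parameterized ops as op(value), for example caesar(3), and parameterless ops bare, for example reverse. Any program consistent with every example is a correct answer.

swapcase | drop(1) | swapcase | drop_vowels

Check, running the answer program on each example:
  "ufkk" -> "UFKK" -> "FKK" -> "fkk" -> "fkk"
  "axzixibb" -> "AXZIXIBB" -> "XZIXIBB" -> "xzixibb" -> "xzxbb"
  "jhsf" -> "JHSF" -> "HSF" -> "hsf" -> "hsf"
  "mcmmljmutbw" -> "MCMMLJMUTBW" -> "CMMLJMUTBW" -> "cmmljmutbw" -> "cmmljmtbw"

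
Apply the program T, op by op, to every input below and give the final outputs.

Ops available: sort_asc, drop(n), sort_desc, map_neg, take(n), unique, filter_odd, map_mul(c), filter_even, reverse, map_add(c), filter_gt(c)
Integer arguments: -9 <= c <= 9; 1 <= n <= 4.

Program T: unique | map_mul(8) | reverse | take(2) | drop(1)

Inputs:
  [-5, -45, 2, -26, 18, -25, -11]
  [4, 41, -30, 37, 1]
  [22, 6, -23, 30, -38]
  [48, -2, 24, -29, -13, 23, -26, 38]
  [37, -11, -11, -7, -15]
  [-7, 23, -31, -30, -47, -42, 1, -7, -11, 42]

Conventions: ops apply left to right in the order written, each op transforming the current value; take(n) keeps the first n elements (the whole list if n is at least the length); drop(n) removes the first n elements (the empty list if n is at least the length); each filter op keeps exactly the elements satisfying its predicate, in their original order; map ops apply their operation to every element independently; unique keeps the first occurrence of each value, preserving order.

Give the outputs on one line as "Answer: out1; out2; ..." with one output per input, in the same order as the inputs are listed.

Execution, op by op:
  [-5, -45, 2, -26, 18, -25, -11] -> [-5, -45, 2, -26, 18, -25, -11] -> [-40, -360, 16, -208, 144, -200, -88] -> [-88, -200, 144, -208, 16, -360, -40] -> [-88, -200] -> [-200]
  [4, 41, -30, 37, 1] -> [4, 41, -30, 37, 1] -> [32, 328, -240, 296, 8] -> [8, 296, -240, 328, 32] -> [8, 296] -> [296]
  [22, 6, -23, 30, -38] -> [22, 6, -23, 30, -38] -> [176, 48, -184, 240, -304] -> [-304, 240, -184, 48, 176] -> [-304, 240] -> [240]
  [48, -2, 24, -29, -13, 23, -26, 38] -> [48, -2, 24, -29, -13, 23, -26, 38] -> [384, -16, 192, -232, -104, 184, -208, 304] -> [304, -208, 184, -104, -232, 192, -16, 384] -> [304, -208] -> [-208]
  [37, -11, -11, -7, -15] -> [37, -11, -7, -15] -> [296, -88, -56, -120] -> [-120, -56, -88, 296] -> [-120, -56] -> [-56]
  [-7, 23, -31, -30, -47, -42, 1, -7, -11, 42] -> [-7, 23, -31, -30, -47, -42, 1, -11, 42] -> [-56, 184, -248, -240, -376, -336, 8, -88, 336] -> [336, -88, 8, -336, -376, -240, -248, 184, -56] -> [336, -88] -> [-88]

[-200]; [296]; [240]; [-208]; [-56]; [-88]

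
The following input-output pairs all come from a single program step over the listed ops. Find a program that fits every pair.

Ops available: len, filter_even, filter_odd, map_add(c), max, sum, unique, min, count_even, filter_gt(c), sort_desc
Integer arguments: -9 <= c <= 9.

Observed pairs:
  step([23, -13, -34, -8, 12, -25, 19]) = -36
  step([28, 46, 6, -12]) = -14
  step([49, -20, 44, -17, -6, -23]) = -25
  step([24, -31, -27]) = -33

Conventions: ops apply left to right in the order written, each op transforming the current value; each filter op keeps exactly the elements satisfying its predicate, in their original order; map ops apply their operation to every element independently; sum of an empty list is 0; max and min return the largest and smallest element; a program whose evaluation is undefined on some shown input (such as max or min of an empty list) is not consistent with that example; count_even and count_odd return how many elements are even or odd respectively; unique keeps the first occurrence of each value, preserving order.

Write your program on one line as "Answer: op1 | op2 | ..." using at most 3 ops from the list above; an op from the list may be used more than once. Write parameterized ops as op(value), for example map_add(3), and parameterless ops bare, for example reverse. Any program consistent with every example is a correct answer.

map_add(-2) | min

Check, running the answer program on each example:
  [23, -13, -34, -8, 12, -25, 19] -> [21, -15, -36, -10, 10, -27, 17] -> -36
  [28, 46, 6, -12] -> [26, 44, 4, -14] -> -14
  [49, -20, 44, -17, -6, -23] -> [47, -22, 42, -19, -8, -25] -> -25
  [24, -31, -27] -> [22, -33, -29] -> -33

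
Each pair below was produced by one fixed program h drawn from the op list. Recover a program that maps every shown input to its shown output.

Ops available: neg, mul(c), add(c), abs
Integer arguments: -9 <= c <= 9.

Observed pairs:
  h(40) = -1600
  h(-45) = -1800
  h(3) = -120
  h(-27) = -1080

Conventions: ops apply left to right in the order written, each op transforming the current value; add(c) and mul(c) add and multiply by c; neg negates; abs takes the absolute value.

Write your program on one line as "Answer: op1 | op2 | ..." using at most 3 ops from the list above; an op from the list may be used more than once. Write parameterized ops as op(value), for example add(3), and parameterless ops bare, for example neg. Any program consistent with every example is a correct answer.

abs | mul(5) | mul(-8)

Check, running the answer program on each example:
  40 -> 40 -> 200 -> -1600
  -45 -> 45 -> 225 -> -1800
  3 -> 3 -> 15 -> -120
  -27 -> 27 -> 135 -> -1080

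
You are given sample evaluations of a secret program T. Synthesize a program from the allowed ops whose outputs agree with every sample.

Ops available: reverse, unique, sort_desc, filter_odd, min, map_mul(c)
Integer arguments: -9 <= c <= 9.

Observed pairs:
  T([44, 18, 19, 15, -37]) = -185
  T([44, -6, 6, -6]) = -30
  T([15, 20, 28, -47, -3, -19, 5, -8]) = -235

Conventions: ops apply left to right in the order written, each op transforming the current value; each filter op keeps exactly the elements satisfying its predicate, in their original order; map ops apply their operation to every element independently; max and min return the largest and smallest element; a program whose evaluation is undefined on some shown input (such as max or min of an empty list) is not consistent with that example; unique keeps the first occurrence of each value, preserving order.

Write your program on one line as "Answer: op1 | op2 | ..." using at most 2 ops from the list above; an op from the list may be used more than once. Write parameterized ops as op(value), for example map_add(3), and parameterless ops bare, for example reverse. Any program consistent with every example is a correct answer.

map_mul(5) | min

Check, running the answer program on each example:
  [44, 18, 19, 15, -37] -> [220, 90, 95, 75, -185] -> -185
  [44, -6, 6, -6] -> [220, -30, 30, -30] -> -30
  [15, 20, 28, -47, -3, -19, 5, -8] -> [75, 100, 140, -235, -15, -95, 25, -40] -> -235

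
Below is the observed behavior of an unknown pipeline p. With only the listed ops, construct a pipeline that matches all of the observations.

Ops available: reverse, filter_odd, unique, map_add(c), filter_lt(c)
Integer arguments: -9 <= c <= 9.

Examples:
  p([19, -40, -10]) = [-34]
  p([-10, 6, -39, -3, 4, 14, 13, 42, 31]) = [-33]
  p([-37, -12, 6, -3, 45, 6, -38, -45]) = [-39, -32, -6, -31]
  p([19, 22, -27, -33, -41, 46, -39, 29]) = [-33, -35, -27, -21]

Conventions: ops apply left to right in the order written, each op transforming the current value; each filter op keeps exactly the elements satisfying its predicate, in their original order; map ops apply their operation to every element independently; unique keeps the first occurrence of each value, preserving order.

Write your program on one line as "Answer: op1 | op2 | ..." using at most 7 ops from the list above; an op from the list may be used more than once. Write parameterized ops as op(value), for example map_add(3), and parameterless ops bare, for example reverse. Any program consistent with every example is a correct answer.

unique | reverse | map_add(3) | map_add(3) | filter_lt(1) | filter_lt(-5)

Check, running the answer program on each example:
  [19, -40, -10] -> [19, -40, -10] -> [-10, -40, 19] -> [-7, -37, 22] -> [-4, -34, 25] -> [-4, -34] -> [-34]
  [-10, 6, -39, -3, 4, 14, 13, 42, 31] -> [-10, 6, -39, -3, 4, 14, 13, 42, 31] -> [31, 42, 13, 14, 4, -3, -39, 6, -10] -> [34, 45, 16, 17, 7, 0, -36, 9, -7] -> [37, 48, 19, 20, 10, 3, -33, 12, -4] -> [-33, -4] -> [-33]
  [-37, -12, 6, -3, 45, 6, -38, -45] -> [-37, -12, 6, -3, 45, -38, -45] -> [-45, -38, 45, -3, 6, -12, -37] -> [-42, -35, 48, 0, 9, -9, -34] -> [-39, -32, 51, 3, 12, -6, -31] -> [-39, -32, -6, -31] -> [-39, -32, -6, -31]
  [19, 22, -27, -33, -41, 46, -39, 29] -> [19, 22, -27, -33, -41, 46, -39, 29] -> [29, -39, 46, -41, -33, -27, 22, 19] -> [32, -36, 49, -38, -30, -24, 25, 22] -> [35, -33, 52, -35, -27, -21, 28, 25] -> [-33, -35, -27, -21] -> [-33, -35, -27, -21]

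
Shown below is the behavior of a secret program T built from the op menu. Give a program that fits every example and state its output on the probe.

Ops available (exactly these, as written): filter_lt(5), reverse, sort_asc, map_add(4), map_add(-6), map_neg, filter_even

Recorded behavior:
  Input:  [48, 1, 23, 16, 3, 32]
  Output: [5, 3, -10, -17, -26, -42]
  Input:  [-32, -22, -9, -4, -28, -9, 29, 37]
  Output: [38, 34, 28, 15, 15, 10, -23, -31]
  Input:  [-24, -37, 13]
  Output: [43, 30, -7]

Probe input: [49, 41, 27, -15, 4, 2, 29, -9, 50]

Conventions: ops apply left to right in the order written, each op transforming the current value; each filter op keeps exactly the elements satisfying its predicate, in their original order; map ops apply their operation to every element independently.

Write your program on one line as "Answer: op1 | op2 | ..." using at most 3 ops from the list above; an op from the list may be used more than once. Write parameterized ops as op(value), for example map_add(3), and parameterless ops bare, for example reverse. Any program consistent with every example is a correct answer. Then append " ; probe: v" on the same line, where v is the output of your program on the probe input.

map_add(-6) | sort_asc | map_neg ; probe: [21, 15, 4, 2, -21, -23, -35, -43, -44]

Check, running the answer program on each example:
  [48, 1, 23, 16, 3, 32] -> [42, -5, 17, 10, -3, 26] -> [-5, -3, 10, 17, 26, 42] -> [5, 3, -10, -17, -26, -42]
  [-32, -22, -9, -4, -28, -9, 29, 37] -> [-38, -28, -15, -10, -34, -15, 23, 31] -> [-38, -34, -28, -15, -15, -10, 23, 31] -> [38, 34, 28, 15, 15, 10, -23, -31]
  [-24, -37, 13] -> [-30, -43, 7] -> [-43, -30, 7] -> [43, 30, -7]
  probe: [49, 41, 27, -15, 4, 2, 29, -9, 50] -> [43, 35, 21, -21, -2, -4, 23, -15, 44] -> [-21, -15, -4, -2, 21, 23, 35, 43, 44] -> [21, 15, 4, 2, -21, -23, -35, -43, -44]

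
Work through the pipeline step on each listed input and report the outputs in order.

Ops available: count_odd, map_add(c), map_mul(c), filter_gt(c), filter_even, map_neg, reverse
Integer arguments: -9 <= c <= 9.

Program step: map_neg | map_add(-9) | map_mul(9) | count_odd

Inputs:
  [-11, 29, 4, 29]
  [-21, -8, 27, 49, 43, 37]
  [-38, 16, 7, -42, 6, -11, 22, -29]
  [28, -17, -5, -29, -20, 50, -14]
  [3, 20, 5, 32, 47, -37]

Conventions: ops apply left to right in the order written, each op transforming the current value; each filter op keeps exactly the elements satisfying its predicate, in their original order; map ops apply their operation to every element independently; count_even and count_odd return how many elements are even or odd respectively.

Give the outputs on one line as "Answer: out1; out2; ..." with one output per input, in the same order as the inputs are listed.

1; 1; 5; 4; 2

Execution, op by op:
  [-11, 29, 4, 29] -> [11, -29, -4, -29] -> [2, -38, -13, -38] -> [18, -342, -117, -342] -> 1
  [-21, -8, 27, 49, 43, 37] -> [21, 8, -27, -49, -43, -37] -> [12, -1, -36, -58, -52, -46] -> [108, -9, -324, -522, -468, -414] -> 1
  [-38, 16, 7, -42, 6, -11, 22, -29] -> [38, -16, -7, 42, -6, 11, -22, 29] -> [29, -25, -16, 33, -15, 2, -31, 20] -> [261, -225, -144, 297, -135, 18, -279, 180] -> 5
  [28, -17, -5, -29, -20, 50, -14] -> [-28, 17, 5, 29, 20, -50, 14] -> [-37, 8, -4, 20, 11, -59, 5] -> [-333, 72, -36, 180, 99, -531, 45] -> 4
  [3, 20, 5, 32, 47, -37] -> [-3, -20, -5, -32, -47, 37] -> [-12, -29, -14, -41, -56, 28] -> [-108, -261, -126, -369, -504, 252] -> 2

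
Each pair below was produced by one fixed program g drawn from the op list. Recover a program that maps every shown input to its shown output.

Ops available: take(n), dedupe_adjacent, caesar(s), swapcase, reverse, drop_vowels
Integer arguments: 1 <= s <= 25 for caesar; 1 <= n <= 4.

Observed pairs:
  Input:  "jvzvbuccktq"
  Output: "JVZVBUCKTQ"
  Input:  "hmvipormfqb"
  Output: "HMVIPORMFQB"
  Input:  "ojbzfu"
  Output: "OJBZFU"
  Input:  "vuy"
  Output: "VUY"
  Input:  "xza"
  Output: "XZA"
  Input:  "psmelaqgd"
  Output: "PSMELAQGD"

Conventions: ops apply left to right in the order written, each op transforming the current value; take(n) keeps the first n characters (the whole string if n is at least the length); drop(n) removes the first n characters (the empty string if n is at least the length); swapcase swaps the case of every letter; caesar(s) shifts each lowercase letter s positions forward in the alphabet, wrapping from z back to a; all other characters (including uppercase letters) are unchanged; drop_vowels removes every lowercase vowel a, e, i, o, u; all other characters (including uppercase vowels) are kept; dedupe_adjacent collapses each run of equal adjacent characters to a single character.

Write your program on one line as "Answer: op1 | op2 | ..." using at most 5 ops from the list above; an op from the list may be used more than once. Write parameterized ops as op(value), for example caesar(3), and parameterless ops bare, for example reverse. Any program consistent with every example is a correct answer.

swapcase | reverse | dedupe_adjacent | reverse

Check, running the answer program on each example:
  "jvzvbuccktq" -> "JVZVBUCCKTQ" -> "QTKCCUBVZVJ" -> "QTKCUBVZVJ" -> "JVZVBUCKTQ"
  "hmvipormfqb" -> "HMVIPORMFQB" -> "BQFMROPIVMH" -> "BQFMROPIVMH" -> "HMVIPORMFQB"
  "ojbzfu" -> "OJBZFU" -> "UFZBJO" -> "UFZBJO" -> "OJBZFU"
  "vuy" -> "VUY" -> "YUV" -> "YUV" -> "VUY"
  "xza" -> "XZA" -> "AZX" -> "AZX" -> "XZA"
  "psmelaqgd" -> "PSMELAQGD" -> "DGQALEMSP" -> "DGQALEMSP" -> "PSMELAQGD"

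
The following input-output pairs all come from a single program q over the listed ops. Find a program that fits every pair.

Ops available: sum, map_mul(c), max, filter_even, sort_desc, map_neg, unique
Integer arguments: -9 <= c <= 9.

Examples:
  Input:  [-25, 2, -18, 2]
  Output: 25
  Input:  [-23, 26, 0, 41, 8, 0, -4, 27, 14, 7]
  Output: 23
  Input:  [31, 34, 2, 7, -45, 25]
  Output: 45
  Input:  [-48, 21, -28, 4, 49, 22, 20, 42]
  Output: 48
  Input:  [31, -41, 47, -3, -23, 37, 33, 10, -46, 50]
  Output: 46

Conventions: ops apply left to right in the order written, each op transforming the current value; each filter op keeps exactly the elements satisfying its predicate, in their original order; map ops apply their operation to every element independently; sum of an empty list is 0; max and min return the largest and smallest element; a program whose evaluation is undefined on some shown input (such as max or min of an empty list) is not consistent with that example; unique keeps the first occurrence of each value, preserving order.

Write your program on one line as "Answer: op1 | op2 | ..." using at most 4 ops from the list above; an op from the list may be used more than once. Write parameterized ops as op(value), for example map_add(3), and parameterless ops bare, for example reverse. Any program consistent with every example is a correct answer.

map_neg | unique | sort_desc | max

Check, running the answer program on each example:
  [-25, 2, -18, 2] -> [25, -2, 18, -2] -> [25, -2, 18] -> [25, 18, -2] -> 25
  [-23, 26, 0, 41, 8, 0, -4, 27, 14, 7] -> [23, -26, 0, -41, -8, 0, 4, -27, -14, -7] -> [23, -26, 0, -41, -8, 4, -27, -14, -7] -> [23, 4, 0, -7, -8, -14, -26, -27, -41] -> 23
  [31, 34, 2, 7, -45, 25] -> [-31, -34, -2, -7, 45, -25] -> [-31, -34, -2, -7, 45, -25] -> [45, -2, -7, -25, -31, -34] -> 45
  [-48, 21, -28, 4, 49, 22, 20, 42] -> [48, -21, 28, -4, -49, -22, -20, -42] -> [48, -21, 28, -4, -49, -22, -20, -42] -> [48, 28, -4, -20, -21, -22, -42, -49] -> 48
  [31, -41, 47, -3, -23, 37, 33, 10, -46, 50] -> [-31, 41, -47, 3, 23, -37, -33, -10, 46, -50] -> [-31, 41, -47, 3, 23, -37, -33, -10, 46, -50] -> [46, 41, 23, 3, -10, -31, -33, -37, -47, -50] -> 46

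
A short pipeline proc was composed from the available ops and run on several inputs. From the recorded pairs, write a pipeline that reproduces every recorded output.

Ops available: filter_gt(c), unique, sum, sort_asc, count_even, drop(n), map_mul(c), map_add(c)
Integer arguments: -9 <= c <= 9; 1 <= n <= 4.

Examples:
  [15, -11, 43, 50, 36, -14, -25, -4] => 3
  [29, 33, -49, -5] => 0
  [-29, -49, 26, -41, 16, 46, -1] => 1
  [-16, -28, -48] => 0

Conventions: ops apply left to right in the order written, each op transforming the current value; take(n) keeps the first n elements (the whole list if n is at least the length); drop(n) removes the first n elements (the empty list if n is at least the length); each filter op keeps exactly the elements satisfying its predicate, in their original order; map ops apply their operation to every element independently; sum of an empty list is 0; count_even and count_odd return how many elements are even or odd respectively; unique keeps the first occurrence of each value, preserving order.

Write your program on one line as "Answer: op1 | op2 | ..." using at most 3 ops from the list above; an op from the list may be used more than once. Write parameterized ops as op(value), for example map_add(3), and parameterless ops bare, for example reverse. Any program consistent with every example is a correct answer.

filter_gt(-9) | drop(2) | count_even

Check, running the answer program on each example:
  [15, -11, 43, 50, 36, -14, -25, -4] -> [15, 43, 50, 36, -4] -> [50, 36, -4] -> 3
  [29, 33, -49, -5] -> [29, 33, -5] -> [-5] -> 0
  [-29, -49, 26, -41, 16, 46, -1] -> [26, 16, 46, -1] -> [46, -1] -> 1
  [-16, -28, -48] -> [] -> [] -> 0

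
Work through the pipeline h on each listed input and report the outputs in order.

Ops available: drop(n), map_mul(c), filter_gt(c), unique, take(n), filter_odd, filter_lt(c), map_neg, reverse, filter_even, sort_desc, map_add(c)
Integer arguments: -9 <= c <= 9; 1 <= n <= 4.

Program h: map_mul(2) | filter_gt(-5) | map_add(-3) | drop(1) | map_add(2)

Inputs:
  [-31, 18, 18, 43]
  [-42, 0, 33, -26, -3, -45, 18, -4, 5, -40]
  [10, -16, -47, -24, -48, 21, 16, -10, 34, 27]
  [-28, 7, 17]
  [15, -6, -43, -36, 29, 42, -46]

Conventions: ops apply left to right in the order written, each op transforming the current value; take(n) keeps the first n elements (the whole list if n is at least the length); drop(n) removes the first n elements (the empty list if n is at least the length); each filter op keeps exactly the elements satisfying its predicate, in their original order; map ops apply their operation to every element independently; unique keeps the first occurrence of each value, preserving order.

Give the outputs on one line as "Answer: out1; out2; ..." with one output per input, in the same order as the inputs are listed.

[35, 85]; [65, 35, 9]; [41, 31, 67, 53]; [33]; [57, 83]

Execution, op by op:
  [-31, 18, 18, 43] -> [-62, 36, 36, 86] -> [36, 36, 86] -> [33, 33, 83] -> [33, 83] -> [35, 85]
  [-42, 0, 33, -26, -3, -45, 18, -4, 5, -40] -> [-84, 0, 66, -52, -6, -90, 36, -8, 10, -80] -> [0, 66, 36, 10] -> [-3, 63, 33, 7] -> [63, 33, 7] -> [65, 35, 9]
  [10, -16, -47, -24, -48, 21, 16, -10, 34, 27] -> [20, -32, -94, -48, -96, 42, 32, -20, 68, 54] -> [20, 42, 32, 68, 54] -> [17, 39, 29, 65, 51] -> [39, 29, 65, 51] -> [41, 31, 67, 53]
  [-28, 7, 17] -> [-56, 14, 34] -> [14, 34] -> [11, 31] -> [31] -> [33]
  [15, -6, -43, -36, 29, 42, -46] -> [30, -12, -86, -72, 58, 84, -92] -> [30, 58, 84] -> [27, 55, 81] -> [55, 81] -> [57, 83]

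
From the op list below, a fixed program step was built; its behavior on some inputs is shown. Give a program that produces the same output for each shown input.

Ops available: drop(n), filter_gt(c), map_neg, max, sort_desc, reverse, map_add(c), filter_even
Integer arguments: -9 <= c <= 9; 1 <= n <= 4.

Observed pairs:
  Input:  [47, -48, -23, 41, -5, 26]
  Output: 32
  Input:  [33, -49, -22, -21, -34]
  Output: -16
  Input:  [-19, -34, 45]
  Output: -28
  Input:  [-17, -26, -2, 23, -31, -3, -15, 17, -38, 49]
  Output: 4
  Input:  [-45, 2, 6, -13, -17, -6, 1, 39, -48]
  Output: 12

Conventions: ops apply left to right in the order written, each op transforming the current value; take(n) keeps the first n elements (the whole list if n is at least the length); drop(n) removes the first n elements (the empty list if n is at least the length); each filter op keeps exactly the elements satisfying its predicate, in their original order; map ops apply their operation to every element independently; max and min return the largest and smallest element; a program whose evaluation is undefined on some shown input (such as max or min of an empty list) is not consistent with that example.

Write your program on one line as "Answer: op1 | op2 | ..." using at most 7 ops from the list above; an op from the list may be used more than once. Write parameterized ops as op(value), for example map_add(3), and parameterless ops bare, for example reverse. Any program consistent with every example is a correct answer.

map_neg | map_add(-6) | reverse | filter_even | map_neg | max

Check, running the answer program on each example:
  [47, -48, -23, 41, -5, 26] -> [-47, 48, 23, -41, 5, -26] -> [-53, 42, 17, -47, -1, -32] -> [-32, -1, -47, 17, 42, -53] -> [-32, 42] -> [32, -42] -> 32
  [33, -49, -22, -21, -34] -> [-33, 49, 22, 21, 34] -> [-39, 43, 16, 15, 28] -> [28, 15, 16, 43, -39] -> [28, 16] -> [-28, -16] -> -16
  [-19, -34, 45] -> [19, 34, -45] -> [13, 28, -51] -> [-51, 28, 13] -> [28] -> [-28] -> -28
  [-17, -26, -2, 23, -31, -3, -15, 17, -38, 49] -> [17, 26, 2, -23, 31, 3, 15, -17, 38, -49] -> [11, 20, -4, -29, 25, -3, 9, -23, 32, -55] -> [-55, 32, -23, 9, -3, 25, -29, -4, 20, 11] -> [32, -4, 20] -> [-32, 4, -20] -> 4
  [-45, 2, 6, -13, -17, -6, 1, 39, -48] -> [45, -2, -6, 13, 17, 6, -1, -39, 48] -> [39, -8, -12, 7, 11, 0, -7, -45, 42] -> [42, -45, -7, 0, 11, 7, -12, -8, 39] -> [42, 0, -12, -8] -> [-42, 0, 12, 8] -> 12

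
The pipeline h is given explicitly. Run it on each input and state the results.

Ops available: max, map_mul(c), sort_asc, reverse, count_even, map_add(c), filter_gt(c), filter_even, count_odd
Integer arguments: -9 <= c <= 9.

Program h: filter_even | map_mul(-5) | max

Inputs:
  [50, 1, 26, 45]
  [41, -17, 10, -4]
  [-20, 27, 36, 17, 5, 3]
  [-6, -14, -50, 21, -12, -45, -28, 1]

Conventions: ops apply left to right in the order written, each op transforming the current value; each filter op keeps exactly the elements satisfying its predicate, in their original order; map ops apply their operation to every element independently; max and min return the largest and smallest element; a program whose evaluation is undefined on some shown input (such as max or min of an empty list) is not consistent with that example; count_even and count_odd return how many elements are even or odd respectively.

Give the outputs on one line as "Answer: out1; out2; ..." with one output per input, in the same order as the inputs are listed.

-130; 20; 100; 250

Execution, op by op:
  [50, 1, 26, 45] -> [50, 26] -> [-250, -130] -> -130
  [41, -17, 10, -4] -> [10, -4] -> [-50, 20] -> 20
  [-20, 27, 36, 17, 5, 3] -> [-20, 36] -> [100, -180] -> 100
  [-6, -14, -50, 21, -12, -45, -28, 1] -> [-6, -14, -50, -12, -28] -> [30, 70, 250, 60, 140] -> 250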